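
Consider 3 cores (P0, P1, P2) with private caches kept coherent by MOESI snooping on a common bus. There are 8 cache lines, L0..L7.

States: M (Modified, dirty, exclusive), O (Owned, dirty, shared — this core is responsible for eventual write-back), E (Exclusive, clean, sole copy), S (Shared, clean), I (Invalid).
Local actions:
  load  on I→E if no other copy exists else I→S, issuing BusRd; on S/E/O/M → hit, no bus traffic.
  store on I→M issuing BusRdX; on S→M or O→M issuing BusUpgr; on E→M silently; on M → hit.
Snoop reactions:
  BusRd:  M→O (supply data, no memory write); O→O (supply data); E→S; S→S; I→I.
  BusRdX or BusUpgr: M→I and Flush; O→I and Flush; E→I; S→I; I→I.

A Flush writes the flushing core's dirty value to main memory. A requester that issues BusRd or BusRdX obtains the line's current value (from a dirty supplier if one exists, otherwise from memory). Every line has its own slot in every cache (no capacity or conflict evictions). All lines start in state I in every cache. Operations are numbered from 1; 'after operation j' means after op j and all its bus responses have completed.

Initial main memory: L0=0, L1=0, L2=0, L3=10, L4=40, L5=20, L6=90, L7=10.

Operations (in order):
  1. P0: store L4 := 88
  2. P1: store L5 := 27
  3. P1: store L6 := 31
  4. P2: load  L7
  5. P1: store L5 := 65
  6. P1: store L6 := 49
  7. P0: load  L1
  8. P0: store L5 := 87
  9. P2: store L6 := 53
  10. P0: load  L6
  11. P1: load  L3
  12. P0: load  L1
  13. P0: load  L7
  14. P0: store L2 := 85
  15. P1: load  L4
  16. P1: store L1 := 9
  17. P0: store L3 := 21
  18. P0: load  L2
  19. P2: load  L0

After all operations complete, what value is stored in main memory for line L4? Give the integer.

memory[L4] = 40

  op1 P0: store L4 := 88 → M/I/I on L4; bus BusRdX; mem=40
  op2 P1: store L5 := 27 → I/M/I on L5; bus BusRdX; mem=20
  op3 P1: store L6 := 31 → I/M/I on L6; bus BusRdX; mem=90
  op4 P2: load  L7 → I/I/E on L7; bus BusRd; mem=10
  op5 P1: store L5 := 65 → I/M/I on L5; bus (none); mem=20
  op6 P1: store L6 := 49 → I/M/I on L6; bus (none); mem=90
  op7 P0: load  L1 → E/I/I on L1; bus BusRd; mem=0
  op8 P0: store L5 := 87 → M/I/I on L5; bus BusRdX Flush; mem=65
  op9 P2: store L6 := 53 → I/I/M on L6; bus BusRdX Flush; mem=49
  op10 P0: load  L6 → S/I/O on L6; bus BusRd; mem=49
  op11 P1: load  L3 → I/E/I on L3; bus BusRd; mem=10
  op12 P0: load  L1 → E/I/I on L1; bus (none); mem=0
  op13 P0: load  L7 → S/I/S on L7; bus BusRd; mem=10
  op14 P0: store L2 := 85 → M/I/I on L2; bus BusRdX; mem=0
  op15 P1: load  L4 → O/S/I on L4; bus BusRd; mem=40
  op16 P1: store L1 := 9 → I/M/I on L1; bus BusRdX; mem=0
  op17 P0: store L3 := 21 → M/I/I on L3; bus BusRdX; mem=10
  op18 P0: load  L2 → M/I/I on L2; bus (none); mem=0
  op19 P2: load  L0 → I/I/E on L0; bus BusRd; mem=0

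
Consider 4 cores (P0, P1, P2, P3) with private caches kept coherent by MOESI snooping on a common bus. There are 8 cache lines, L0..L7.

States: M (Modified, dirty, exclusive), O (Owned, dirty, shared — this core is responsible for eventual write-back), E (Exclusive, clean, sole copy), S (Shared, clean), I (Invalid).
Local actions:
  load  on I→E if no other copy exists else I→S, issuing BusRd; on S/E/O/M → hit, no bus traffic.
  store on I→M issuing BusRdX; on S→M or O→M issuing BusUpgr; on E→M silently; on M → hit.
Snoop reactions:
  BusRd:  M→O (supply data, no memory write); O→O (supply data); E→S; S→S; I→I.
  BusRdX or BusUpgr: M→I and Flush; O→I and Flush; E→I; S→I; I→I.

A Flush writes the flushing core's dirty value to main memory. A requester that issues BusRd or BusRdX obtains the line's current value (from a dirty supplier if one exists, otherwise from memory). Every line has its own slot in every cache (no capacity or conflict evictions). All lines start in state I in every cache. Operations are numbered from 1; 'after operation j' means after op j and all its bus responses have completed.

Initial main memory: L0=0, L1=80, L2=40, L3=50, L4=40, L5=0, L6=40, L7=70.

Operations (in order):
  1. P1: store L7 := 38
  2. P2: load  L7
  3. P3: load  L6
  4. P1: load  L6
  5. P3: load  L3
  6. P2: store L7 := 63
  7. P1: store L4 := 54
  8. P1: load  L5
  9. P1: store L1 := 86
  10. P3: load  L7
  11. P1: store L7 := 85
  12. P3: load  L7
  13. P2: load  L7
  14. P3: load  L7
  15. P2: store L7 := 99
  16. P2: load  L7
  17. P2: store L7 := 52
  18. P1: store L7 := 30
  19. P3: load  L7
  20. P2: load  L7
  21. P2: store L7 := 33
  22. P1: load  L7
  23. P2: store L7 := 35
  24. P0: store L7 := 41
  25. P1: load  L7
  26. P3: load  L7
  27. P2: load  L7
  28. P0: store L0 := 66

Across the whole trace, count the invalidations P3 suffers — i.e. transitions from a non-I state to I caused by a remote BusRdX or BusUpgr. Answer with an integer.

invalidations = 3

step 1: P1: store L7 := 38  ⟶  IMII  (L7)  txn=BusRdX  M[L7]=70
step 2: P2: load  L7  ⟶  IOSI  (L7)  txn=BusRd  M[L7]=70
step 3: P3: load  L6  ⟶  IIIE  (L6)  txn=BusRd  M[L6]=40
step 4: P1: load  L6  ⟶  ISIS  (L6)  txn=BusRd  M[L6]=40
step 5: P3: load  L3  ⟶  IIIE  (L3)  txn=BusRd  M[L3]=50
step 6: P2: store L7 := 63  ⟶  IIMI  (L7)  txn=BusUpgr+Flush  M[L7]=38
step 7: P1: store L4 := 54  ⟶  IMII  (L4)  txn=BusRdX  M[L4]=40
step 8: P1: load  L5  ⟶  IEII  (L5)  txn=BusRd  M[L5]=0
step 9: P1: store L1 := 86  ⟶  IMII  (L1)  txn=BusRdX  M[L1]=80
step 10: P3: load  L7  ⟶  IIOS  (L7)  txn=BusRd  M[L7]=38
step 11: P1: store L7 := 85  ⟶  IMII  (L7)  txn=BusRdX+Flush  M[L7]=63
step 12: P3: load  L7  ⟶  IOIS  (L7)  txn=BusRd  M[L7]=63
step 13: P2: load  L7  ⟶  IOSS  (L7)  txn=BusRd  M[L7]=63
step 14: P3: load  L7  ⟶  IOSS  (L7)  txn=∅  M[L7]=63
step 15: P2: store L7 := 99  ⟶  IIMI  (L7)  txn=BusUpgr+Flush  M[L7]=85
step 16: P2: load  L7  ⟶  IIMI  (L7)  txn=∅  M[L7]=85
step 17: P2: store L7 := 52  ⟶  IIMI  (L7)  txn=∅  M[L7]=85
step 18: P1: store L7 := 30  ⟶  IMII  (L7)  txn=BusRdX+Flush  M[L7]=52
step 19: P3: load  L7  ⟶  IOIS  (L7)  txn=BusRd  M[L7]=52
step 20: P2: load  L7  ⟶  IOSS  (L7)  txn=BusRd  M[L7]=52
step 21: P2: store L7 := 33  ⟶  IIMI  (L7)  txn=BusUpgr+Flush  M[L7]=30
step 22: P1: load  L7  ⟶  ISOI  (L7)  txn=BusRd  M[L7]=30
step 23: P2: store L7 := 35  ⟶  IIMI  (L7)  txn=BusUpgr  M[L7]=30
step 24: P0: store L7 := 41  ⟶  MIII  (L7)  txn=BusRdX+Flush  M[L7]=35
step 25: P1: load  L7  ⟶  OSII  (L7)  txn=BusRd  M[L7]=35
step 26: P3: load  L7  ⟶  OSIS  (L7)  txn=BusRd  M[L7]=35
step 27: P2: load  L7  ⟶  OSSS  (L7)  txn=BusRd  M[L7]=35
step 28: P0: store L0 := 66  ⟶  MIII  (L0)  txn=BusRdX  M[L0]=0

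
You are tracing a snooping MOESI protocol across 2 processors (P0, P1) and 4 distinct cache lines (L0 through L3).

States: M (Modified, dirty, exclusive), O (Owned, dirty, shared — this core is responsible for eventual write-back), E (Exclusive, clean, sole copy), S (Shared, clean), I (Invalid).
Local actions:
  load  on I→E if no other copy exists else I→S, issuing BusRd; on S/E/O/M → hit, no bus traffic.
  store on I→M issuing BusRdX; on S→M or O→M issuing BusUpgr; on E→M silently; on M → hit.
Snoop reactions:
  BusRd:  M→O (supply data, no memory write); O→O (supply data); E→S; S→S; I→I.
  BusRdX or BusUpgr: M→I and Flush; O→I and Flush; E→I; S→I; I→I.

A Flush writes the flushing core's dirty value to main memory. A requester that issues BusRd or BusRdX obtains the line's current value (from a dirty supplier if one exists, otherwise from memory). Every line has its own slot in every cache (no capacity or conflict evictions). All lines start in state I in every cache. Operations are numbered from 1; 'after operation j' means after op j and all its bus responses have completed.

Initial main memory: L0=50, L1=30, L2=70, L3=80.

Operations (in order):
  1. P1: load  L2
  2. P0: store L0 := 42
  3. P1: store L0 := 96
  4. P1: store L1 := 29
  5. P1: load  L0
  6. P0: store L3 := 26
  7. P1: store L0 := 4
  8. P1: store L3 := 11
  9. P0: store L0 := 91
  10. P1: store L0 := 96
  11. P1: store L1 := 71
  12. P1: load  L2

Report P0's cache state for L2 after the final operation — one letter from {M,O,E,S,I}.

  op1 P1: load  L2 → I/E on L2; bus BusRd; mem=70
  op2 P0: store L0 := 42 → M/I on L0; bus BusRdX; mem=50
  op3 P1: store L0 := 96 → I/M on L0; bus BusRdX Flush; mem=42
  op4 P1: store L1 := 29 → I/M on L1; bus BusRdX; mem=30
  op5 P1: load  L0 → I/M on L0; bus (none); mem=42
  op6 P0: store L3 := 26 → M/I on L3; bus BusRdX; mem=80
  op7 P1: store L0 := 4 → I/M on L0; bus (none); mem=42
  op8 P1: store L3 := 11 → I/M on L3; bus BusRdX Flush; mem=26
  op9 P0: store L0 := 91 → M/I on L0; bus BusRdX Flush; mem=4
  op10 P1: store L0 := 96 → I/M on L0; bus BusRdX Flush; mem=91
  op11 P1: store L1 := 71 → I/M on L1; bus (none); mem=30
  op12 P1: load  L2 → I/E on L2; bus (none); mem=70

state = I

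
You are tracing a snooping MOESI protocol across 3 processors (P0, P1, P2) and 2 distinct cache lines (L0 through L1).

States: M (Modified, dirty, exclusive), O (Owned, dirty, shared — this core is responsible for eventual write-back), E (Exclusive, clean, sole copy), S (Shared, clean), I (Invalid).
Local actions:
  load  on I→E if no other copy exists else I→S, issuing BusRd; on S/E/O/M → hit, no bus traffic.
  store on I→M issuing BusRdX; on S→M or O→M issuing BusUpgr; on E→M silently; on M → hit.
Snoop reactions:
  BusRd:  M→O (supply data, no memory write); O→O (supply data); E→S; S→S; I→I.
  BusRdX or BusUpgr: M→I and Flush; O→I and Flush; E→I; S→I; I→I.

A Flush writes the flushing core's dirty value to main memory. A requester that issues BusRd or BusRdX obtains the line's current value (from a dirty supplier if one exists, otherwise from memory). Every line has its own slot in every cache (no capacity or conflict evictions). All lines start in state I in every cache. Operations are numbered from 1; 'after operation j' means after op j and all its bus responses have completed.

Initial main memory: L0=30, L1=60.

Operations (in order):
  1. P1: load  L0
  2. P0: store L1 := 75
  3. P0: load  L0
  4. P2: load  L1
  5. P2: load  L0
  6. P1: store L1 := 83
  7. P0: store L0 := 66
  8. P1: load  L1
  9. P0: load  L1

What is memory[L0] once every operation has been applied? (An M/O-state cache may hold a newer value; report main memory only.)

step 1: P1: load  L0  ⟶  IEI  (L0)  txn=BusRd  M[L0]=30
step 2: P0: store L1 := 75  ⟶  MII  (L1)  txn=BusRdX  M[L1]=60
step 3: P0: load  L0  ⟶  SSI  (L0)  txn=BusRd  M[L0]=30
step 4: P2: load  L1  ⟶  OIS  (L1)  txn=BusRd  M[L1]=60
step 5: P2: load  L0  ⟶  SSS  (L0)  txn=BusRd  M[L0]=30
step 6: P1: store L1 := 83  ⟶  IMI  (L1)  txn=BusRdX+Flush  M[L1]=75
step 7: P0: store L0 := 66  ⟶  MII  (L0)  txn=BusUpgr  M[L0]=30
step 8: P1: load  L1  ⟶  IMI  (L1)  txn=∅  M[L1]=75
step 9: P0: load  L1  ⟶  SOI  (L1)  txn=BusRd  M[L1]=75

memory[L0] = 30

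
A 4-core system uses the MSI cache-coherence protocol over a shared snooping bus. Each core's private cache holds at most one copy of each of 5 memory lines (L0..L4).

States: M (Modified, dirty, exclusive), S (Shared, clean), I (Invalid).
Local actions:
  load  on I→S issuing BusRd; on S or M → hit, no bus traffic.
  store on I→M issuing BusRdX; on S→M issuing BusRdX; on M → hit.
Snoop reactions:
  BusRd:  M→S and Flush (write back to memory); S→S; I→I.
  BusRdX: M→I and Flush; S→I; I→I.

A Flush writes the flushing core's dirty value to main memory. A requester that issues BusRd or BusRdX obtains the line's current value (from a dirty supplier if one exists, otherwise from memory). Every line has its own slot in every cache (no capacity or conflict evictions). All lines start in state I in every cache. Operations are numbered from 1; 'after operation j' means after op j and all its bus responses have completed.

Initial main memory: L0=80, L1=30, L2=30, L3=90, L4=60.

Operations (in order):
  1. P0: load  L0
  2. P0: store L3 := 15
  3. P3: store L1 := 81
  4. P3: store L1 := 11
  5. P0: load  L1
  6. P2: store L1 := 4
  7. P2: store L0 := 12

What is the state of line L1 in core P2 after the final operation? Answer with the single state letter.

[1] P0: load  L0 | P0:S(80), P1:I, P2:I, P3:I | bus: BusRd
[2] P0: store L3 := 15 | P0:M(15), P1:I, P2:I, P3:I | bus: BusRdX
[3] P3: store L1 := 81 | P0:I, P1:I, P2:I, P3:M(81) | bus: BusRdX
[4] P3: store L1 := 11 | P0:I, P1:I, P2:I, P3:M(11) | bus: none
[5] P0: load  L1 | P0:S(11), P1:I, P2:I, P3:S(11) | bus: BusRd,Flush
[6] P2: store L1 := 4 | P0:I, P1:I, P2:M(4), P3:I | bus: BusRdX
[7] P2: store L0 := 12 | P0:I, P1:I, P2:M(12), P3:I | bus: BusRdX

state = M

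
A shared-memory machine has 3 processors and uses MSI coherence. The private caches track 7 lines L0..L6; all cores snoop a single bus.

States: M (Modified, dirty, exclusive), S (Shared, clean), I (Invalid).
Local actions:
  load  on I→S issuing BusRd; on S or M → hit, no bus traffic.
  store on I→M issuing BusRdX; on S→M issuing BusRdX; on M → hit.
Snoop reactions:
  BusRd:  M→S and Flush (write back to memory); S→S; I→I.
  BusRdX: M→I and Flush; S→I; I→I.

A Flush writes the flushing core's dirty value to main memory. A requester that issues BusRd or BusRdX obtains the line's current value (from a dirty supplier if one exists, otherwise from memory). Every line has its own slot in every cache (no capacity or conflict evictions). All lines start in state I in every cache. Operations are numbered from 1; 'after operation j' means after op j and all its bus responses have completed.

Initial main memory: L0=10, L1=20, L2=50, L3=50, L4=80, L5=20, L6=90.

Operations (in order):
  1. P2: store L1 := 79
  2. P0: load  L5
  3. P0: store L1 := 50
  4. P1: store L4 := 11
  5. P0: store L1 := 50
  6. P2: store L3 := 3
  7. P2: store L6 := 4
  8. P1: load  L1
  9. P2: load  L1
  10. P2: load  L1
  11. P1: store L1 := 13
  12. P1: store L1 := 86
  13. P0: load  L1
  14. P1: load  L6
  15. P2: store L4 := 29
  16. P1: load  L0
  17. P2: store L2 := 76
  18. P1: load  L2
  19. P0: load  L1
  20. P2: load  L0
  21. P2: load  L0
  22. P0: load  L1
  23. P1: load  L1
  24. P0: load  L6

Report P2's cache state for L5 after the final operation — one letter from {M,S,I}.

state = I

step 1: P2: store L1 := 79  ⟶  IIM  (L1)  txn=BusRdX  M[L1]=20
step 2: P0: load  L5  ⟶  SII  (L5)  txn=BusRd  M[L5]=20
step 3: P0: store L1 := 50  ⟶  MII  (L1)  txn=BusRdX+Flush  M[L1]=79
step 4: P1: store L4 := 11  ⟶  IMI  (L4)  txn=BusRdX  M[L4]=80
step 5: P0: store L1 := 50  ⟶  MII  (L1)  txn=∅  M[L1]=79
step 6: P2: store L3 := 3  ⟶  IIM  (L3)  txn=BusRdX  M[L3]=50
step 7: P2: store L6 := 4  ⟶  IIM  (L6)  txn=BusRdX  M[L6]=90
step 8: P1: load  L1  ⟶  SSI  (L1)  txn=BusRd+Flush  M[L1]=50
step 9: P2: load  L1  ⟶  SSS  (L1)  txn=BusRd  M[L1]=50
step 10: P2: load  L1  ⟶  SSS  (L1)  txn=∅  M[L1]=50
step 11: P1: store L1 := 13  ⟶  IMI  (L1)  txn=BusRdX  M[L1]=50
step 12: P1: store L1 := 86  ⟶  IMI  (L1)  txn=∅  M[L1]=50
step 13: P0: load  L1  ⟶  SSI  (L1)  txn=BusRd+Flush  M[L1]=86
step 14: P1: load  L6  ⟶  ISS  (L6)  txn=BusRd+Flush  M[L6]=4
step 15: P2: store L4 := 29  ⟶  IIM  (L4)  txn=BusRdX+Flush  M[L4]=11
step 16: P1: load  L0  ⟶  ISI  (L0)  txn=BusRd  M[L0]=10
step 17: P2: store L2 := 76  ⟶  IIM  (L2)  txn=BusRdX  M[L2]=50
step 18: P1: load  L2  ⟶  ISS  (L2)  txn=BusRd+Flush  M[L2]=76
step 19: P0: load  L1  ⟶  SSI  (L1)  txn=∅  M[L1]=86
step 20: P2: load  L0  ⟶  ISS  (L0)  txn=BusRd  M[L0]=10
step 21: P2: load  L0  ⟶  ISS  (L0)  txn=∅  M[L0]=10
step 22: P0: load  L1  ⟶  SSI  (L1)  txn=∅  M[L1]=86
step 23: P1: load  L1  ⟶  SSI  (L1)  txn=∅  M[L1]=86
step 24: P0: load  L6  ⟶  SSS  (L6)  txn=BusRd  M[L6]=4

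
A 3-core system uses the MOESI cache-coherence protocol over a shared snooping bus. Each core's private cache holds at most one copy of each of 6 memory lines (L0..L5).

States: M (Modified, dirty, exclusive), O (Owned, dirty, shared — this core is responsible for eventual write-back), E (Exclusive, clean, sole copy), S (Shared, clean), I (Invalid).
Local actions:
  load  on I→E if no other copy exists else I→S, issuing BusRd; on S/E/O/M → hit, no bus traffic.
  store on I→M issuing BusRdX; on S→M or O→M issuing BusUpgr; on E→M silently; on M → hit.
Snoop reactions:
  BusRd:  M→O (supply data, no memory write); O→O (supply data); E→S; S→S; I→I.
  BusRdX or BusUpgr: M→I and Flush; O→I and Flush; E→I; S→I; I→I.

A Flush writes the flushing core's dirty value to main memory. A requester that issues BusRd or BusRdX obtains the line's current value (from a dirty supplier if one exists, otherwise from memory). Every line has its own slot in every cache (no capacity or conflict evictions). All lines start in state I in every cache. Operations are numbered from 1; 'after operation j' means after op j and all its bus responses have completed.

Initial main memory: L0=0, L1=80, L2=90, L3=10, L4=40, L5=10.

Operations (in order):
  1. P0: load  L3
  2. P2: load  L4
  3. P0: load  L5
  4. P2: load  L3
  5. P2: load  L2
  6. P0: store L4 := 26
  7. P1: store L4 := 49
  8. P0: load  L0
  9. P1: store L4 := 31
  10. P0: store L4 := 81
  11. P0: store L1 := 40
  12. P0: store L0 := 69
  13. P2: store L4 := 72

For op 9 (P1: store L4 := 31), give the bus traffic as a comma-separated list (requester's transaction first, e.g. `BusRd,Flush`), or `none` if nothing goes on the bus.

bus = none

step 1: P0: load  L3  ⟶  EII  (L3)  txn=BusRd  M[L3]=10
step 2: P2: load  L4  ⟶  IIE  (L4)  txn=BusRd  M[L4]=40
step 3: P0: load  L5  ⟶  EII  (L5)  txn=BusRd  M[L5]=10
step 4: P2: load  L3  ⟶  SIS  (L3)  txn=BusRd  M[L3]=10
step 5: P2: load  L2  ⟶  IIE  (L2)  txn=BusRd  M[L2]=90
step 6: P0: store L4 := 26  ⟶  MII  (L4)  txn=BusRdX  M[L4]=40
step 7: P1: store L4 := 49  ⟶  IMI  (L4)  txn=BusRdX+Flush  M[L4]=26
step 8: P0: load  L0  ⟶  EII  (L0)  txn=BusRd  M[L0]=0
step 9: P1: store L4 := 31  ⟶  IMI  (L4)  txn=∅  M[L4]=26
step 10: P0: store L4 := 81  ⟶  MII  (L4)  txn=BusRdX+Flush  M[L4]=31
step 11: P0: store L1 := 40  ⟶  MII  (L1)  txn=BusRdX  M[L1]=80
step 12: P0: store L0 := 69  ⟶  MII  (L0)  txn=∅  M[L0]=0
step 13: P2: store L4 := 72  ⟶  IIM  (L4)  txn=BusRdX+Flush  M[L4]=81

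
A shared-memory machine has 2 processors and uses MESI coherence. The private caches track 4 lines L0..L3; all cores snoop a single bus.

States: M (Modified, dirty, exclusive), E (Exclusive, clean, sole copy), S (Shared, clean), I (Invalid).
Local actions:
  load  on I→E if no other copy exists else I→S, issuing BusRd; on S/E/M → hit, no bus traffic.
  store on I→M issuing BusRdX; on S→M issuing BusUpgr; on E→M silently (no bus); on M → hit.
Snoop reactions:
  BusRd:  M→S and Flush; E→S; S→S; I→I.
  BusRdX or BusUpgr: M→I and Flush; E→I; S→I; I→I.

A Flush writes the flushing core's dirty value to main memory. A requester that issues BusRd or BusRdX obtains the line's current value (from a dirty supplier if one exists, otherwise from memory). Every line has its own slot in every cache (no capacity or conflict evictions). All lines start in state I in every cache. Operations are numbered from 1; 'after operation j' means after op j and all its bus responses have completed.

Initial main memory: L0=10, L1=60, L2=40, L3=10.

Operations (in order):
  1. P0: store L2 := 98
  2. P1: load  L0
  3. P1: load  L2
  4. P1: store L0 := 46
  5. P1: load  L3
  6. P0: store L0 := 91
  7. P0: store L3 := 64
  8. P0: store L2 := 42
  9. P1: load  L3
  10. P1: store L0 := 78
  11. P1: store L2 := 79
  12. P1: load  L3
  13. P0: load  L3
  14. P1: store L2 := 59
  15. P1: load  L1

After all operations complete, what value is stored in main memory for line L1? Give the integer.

memory[L1] = 60

  op1 P0: store L2 := 98 → M/I on L2; bus BusRdX; mem=40
  op2 P1: load  L0 → I/E on L0; bus BusRd; mem=10
  op3 P1: load  L2 → S/S on L2; bus BusRd Flush; mem=98
  op4 P1: store L0 := 46 → I/M on L0; bus (none); mem=10
  op5 P1: load  L3 → I/E on L3; bus BusRd; mem=10
  op6 P0: store L0 := 91 → M/I on L0; bus BusRdX Flush; mem=46
  op7 P0: store L3 := 64 → M/I on L3; bus BusRdX; mem=10
  op8 P0: store L2 := 42 → M/I on L2; bus BusUpgr; mem=98
  op9 P1: load  L3 → S/S on L3; bus BusRd Flush; mem=64
  op10 P1: store L0 := 78 → I/M on L0; bus BusRdX Flush; mem=91
  op11 P1: store L2 := 79 → I/M on L2; bus BusRdX Flush; mem=42
  op12 P1: load  L3 → S/S on L3; bus (none); mem=64
  op13 P0: load  L3 → S/S on L3; bus (none); mem=64
  op14 P1: store L2 := 59 → I/M on L2; bus (none); mem=42
  op15 P1: load  L1 → I/E on L1; bus BusRd; mem=60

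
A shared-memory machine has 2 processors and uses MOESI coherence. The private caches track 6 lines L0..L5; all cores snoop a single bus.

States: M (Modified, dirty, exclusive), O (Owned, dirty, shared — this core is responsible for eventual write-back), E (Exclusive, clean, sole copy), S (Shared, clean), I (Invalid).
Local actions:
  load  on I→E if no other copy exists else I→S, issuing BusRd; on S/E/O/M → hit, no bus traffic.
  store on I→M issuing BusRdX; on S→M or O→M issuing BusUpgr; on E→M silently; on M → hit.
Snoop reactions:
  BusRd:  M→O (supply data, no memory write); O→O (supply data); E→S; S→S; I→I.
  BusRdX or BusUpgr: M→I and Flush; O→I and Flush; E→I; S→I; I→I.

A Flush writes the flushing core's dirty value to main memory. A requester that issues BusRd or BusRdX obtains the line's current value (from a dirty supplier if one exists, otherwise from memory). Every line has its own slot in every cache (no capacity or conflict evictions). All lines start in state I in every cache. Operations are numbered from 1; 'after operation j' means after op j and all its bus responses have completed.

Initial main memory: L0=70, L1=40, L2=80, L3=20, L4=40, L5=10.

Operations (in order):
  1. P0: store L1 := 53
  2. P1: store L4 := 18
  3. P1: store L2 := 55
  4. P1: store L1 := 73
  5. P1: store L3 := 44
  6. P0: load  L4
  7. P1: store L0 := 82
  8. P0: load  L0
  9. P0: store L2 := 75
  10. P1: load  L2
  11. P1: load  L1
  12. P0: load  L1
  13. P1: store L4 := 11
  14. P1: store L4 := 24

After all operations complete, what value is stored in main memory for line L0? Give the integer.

memory[L0] = 70

[1] P0: store L1 := 53 | P0:M(53), P1:I | bus: BusRdX
[2] P1: store L4 := 18 | P0:I, P1:M(18) | bus: BusRdX
[3] P1: store L2 := 55 | P0:I, P1:M(55) | bus: BusRdX
[4] P1: store L1 := 73 | P0:I, P1:M(73) | bus: BusRdX,Flush
[5] P1: store L3 := 44 | P0:I, P1:M(44) | bus: BusRdX
[6] P0: load  L4 | P0:S(18), P1:O(18) | bus: BusRd
[7] P1: store L0 := 82 | P0:I, P1:M(82) | bus: BusRdX
[8] P0: load  L0 | P0:S(82), P1:O(82) | bus: BusRd
[9] P0: store L2 := 75 | P0:M(75), P1:I | bus: BusRdX,Flush
[10] P1: load  L2 | P0:O(75), P1:S(75) | bus: BusRd
[11] P1: load  L1 | P0:I, P1:M(73) | bus: none
[12] P0: load  L1 | P0:S(73), P1:O(73) | bus: BusRd
[13] P1: store L4 := 11 | P0:I, P1:M(11) | bus: BusUpgr
[14] P1: store L4 := 24 | P0:I, P1:M(24) | bus: none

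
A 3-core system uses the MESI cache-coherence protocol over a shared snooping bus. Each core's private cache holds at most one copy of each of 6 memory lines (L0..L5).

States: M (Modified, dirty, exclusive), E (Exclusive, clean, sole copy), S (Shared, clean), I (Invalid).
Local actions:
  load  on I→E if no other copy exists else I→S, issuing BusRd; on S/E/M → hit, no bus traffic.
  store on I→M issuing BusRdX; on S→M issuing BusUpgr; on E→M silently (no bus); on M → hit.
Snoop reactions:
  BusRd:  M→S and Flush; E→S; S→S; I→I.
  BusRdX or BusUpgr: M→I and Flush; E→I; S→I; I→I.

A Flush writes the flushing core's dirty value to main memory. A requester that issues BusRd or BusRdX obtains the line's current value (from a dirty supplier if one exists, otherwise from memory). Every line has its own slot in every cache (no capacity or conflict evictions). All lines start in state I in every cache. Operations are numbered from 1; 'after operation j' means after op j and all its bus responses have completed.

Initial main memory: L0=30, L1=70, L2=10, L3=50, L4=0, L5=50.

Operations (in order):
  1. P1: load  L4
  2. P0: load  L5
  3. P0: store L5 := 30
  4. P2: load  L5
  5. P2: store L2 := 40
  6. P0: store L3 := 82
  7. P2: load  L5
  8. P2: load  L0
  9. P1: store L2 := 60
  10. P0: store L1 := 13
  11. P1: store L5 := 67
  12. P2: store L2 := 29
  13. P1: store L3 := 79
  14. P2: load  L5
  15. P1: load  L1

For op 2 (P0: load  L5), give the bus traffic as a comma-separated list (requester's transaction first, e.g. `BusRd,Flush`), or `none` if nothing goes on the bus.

bus = BusRd

step 1: P1: load  L4  ⟶  IEI  (L4)  txn=BusRd  M[L4]=0
step 2: P0: load  L5  ⟶  EII  (L5)  txn=BusRd  M[L5]=50
step 3: P0: store L5 := 30  ⟶  MII  (L5)  txn=∅  M[L5]=50
step 4: P2: load  L5  ⟶  SIS  (L5)  txn=BusRd+Flush  M[L5]=30
step 5: P2: store L2 := 40  ⟶  IIM  (L2)  txn=BusRdX  M[L2]=10
step 6: P0: store L3 := 82  ⟶  MII  (L3)  txn=BusRdX  M[L3]=50
step 7: P2: load  L5  ⟶  SIS  (L5)  txn=∅  M[L5]=30
step 8: P2: load  L0  ⟶  IIE  (L0)  txn=BusRd  M[L0]=30
step 9: P1: store L2 := 60  ⟶  IMI  (L2)  txn=BusRdX+Flush  M[L2]=40
step 10: P0: store L1 := 13  ⟶  MII  (L1)  txn=BusRdX  M[L1]=70
step 11: P1: store L5 := 67  ⟶  IMI  (L5)  txn=BusRdX  M[L5]=30
step 12: P2: store L2 := 29  ⟶  IIM  (L2)  txn=BusRdX+Flush  M[L2]=60
step 13: P1: store L3 := 79  ⟶  IMI  (L3)  txn=BusRdX+Flush  M[L3]=82
step 14: P2: load  L5  ⟶  ISS  (L5)  txn=BusRd+Flush  M[L5]=67
step 15: P1: load  L1  ⟶  SSI  (L1)  txn=BusRd+Flush  M[L1]=13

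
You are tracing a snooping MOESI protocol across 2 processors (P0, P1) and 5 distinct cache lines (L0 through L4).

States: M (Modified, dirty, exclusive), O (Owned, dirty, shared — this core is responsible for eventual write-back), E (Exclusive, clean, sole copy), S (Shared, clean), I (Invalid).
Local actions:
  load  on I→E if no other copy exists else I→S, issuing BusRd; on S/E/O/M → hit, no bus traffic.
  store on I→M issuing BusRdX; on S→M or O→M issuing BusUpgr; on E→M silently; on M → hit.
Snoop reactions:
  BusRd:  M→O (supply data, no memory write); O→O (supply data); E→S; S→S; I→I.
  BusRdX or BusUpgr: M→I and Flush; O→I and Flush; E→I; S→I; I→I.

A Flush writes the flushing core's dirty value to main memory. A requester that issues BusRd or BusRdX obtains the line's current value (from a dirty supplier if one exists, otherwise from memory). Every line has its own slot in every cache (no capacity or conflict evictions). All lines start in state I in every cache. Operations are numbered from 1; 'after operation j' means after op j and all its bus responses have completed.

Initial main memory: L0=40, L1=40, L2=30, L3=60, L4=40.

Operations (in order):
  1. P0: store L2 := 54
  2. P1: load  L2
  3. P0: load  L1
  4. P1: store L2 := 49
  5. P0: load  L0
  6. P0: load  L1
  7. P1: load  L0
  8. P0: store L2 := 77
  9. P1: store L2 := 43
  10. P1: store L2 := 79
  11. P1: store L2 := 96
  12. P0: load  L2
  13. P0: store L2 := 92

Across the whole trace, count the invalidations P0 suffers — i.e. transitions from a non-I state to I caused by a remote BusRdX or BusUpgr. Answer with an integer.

invalidations = 2

1. P0: store L2 := 54  bus=[BusRdX]  L2: P0=M P1=I  mem[L2]=30
2. P1: load  L2  bus=[BusRd]  L2: P0=O P1=S  mem[L2]=30
3. P0: load  L1  bus=[BusRd]  L1: P0=E P1=I  mem[L1]=40
4. P1: store L2 := 49  bus=[BusUpgr,Flush]  L2: P0=I P1=M  mem[L2]=54
5. P0: load  L0  bus=[BusRd]  L0: P0=E P1=I  mem[L0]=40
6. P0: load  L1  bus=[-]  L1: P0=E P1=I  mem[L1]=40
7. P1: load  L0  bus=[BusRd]  L0: P0=S P1=S  mem[L0]=40
8. P0: store L2 := 77  bus=[BusRdX,Flush]  L2: P0=M P1=I  mem[L2]=49
9. P1: store L2 := 43  bus=[BusRdX,Flush]  L2: P0=I P1=M  mem[L2]=77
10. P1: store L2 := 79  bus=[-]  L2: P0=I P1=M  mem[L2]=77
11. P1: store L2 := 96  bus=[-]  L2: P0=I P1=M  mem[L2]=77
12. P0: load  L2  bus=[BusRd]  L2: P0=S P1=O  mem[L2]=77
13. P0: store L2 := 92  bus=[BusUpgr,Flush]  L2: P0=M P1=I  mem[L2]=96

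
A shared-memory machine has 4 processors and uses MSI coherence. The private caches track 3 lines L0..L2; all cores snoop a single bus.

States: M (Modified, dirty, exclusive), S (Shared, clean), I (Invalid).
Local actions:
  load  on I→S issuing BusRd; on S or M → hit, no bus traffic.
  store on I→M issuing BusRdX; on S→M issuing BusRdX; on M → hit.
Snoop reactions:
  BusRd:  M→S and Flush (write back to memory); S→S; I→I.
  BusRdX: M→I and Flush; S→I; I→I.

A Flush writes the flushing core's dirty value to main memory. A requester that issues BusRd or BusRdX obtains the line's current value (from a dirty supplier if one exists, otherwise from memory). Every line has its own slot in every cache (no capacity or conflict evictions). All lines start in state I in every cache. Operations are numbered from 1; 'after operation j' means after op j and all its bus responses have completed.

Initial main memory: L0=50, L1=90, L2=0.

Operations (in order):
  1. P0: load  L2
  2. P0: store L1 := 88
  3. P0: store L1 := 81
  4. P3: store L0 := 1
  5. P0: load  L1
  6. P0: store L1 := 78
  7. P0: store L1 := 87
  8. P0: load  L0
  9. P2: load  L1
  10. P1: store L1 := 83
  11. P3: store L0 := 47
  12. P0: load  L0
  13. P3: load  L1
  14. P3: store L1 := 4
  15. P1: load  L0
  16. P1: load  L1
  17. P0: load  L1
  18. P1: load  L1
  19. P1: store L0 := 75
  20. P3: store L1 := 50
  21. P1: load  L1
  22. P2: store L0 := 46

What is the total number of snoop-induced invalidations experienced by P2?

step 1: P0: load  L2  ⟶  SIII  (L2)  txn=BusRd  M[L2]=0
step 2: P0: store L1 := 88  ⟶  MIII  (L1)  txn=BusRdX  M[L1]=90
step 3: P0: store L1 := 81  ⟶  MIII  (L1)  txn=∅  M[L1]=90
step 4: P3: store L0 := 1  ⟶  IIIM  (L0)  txn=BusRdX  M[L0]=50
step 5: P0: load  L1  ⟶  MIII  (L1)  txn=∅  M[L1]=90
step 6: P0: store L1 := 78  ⟶  MIII  (L1)  txn=∅  M[L1]=90
step 7: P0: store L1 := 87  ⟶  MIII  (L1)  txn=∅  M[L1]=90
step 8: P0: load  L0  ⟶  SIIS  (L0)  txn=BusRd+Flush  M[L0]=1
step 9: P2: load  L1  ⟶  SISI  (L1)  txn=BusRd+Flush  M[L1]=87
step 10: P1: store L1 := 83  ⟶  IMII  (L1)  txn=BusRdX  M[L1]=87
step 11: P3: store L0 := 47  ⟶  IIIM  (L0)  txn=BusRdX  M[L0]=1
step 12: P0: load  L0  ⟶  SIIS  (L0)  txn=BusRd+Flush  M[L0]=47
step 13: P3: load  L1  ⟶  ISIS  (L1)  txn=BusRd+Flush  M[L1]=83
step 14: P3: store L1 := 4  ⟶  IIIM  (L1)  txn=BusRdX  M[L1]=83
step 15: P1: load  L0  ⟶  SSIS  (L0)  txn=BusRd  M[L0]=47
step 16: P1: load  L1  ⟶  ISIS  (L1)  txn=BusRd+Flush  M[L1]=4
step 17: P0: load  L1  ⟶  SSIS  (L1)  txn=BusRd  M[L1]=4
step 18: P1: load  L1  ⟶  SSIS  (L1)  txn=∅  M[L1]=4
step 19: P1: store L0 := 75  ⟶  IMII  (L0)  txn=BusRdX  M[L0]=47
step 20: P3: store L1 := 50  ⟶  IIIM  (L1)  txn=BusRdX  M[L1]=4
step 21: P1: load  L1  ⟶  ISIS  (L1)  txn=BusRd+Flush  M[L1]=50
step 22: P2: store L0 := 46  ⟶  IIMI  (L0)  txn=BusRdX+Flush  M[L0]=75

invalidations = 1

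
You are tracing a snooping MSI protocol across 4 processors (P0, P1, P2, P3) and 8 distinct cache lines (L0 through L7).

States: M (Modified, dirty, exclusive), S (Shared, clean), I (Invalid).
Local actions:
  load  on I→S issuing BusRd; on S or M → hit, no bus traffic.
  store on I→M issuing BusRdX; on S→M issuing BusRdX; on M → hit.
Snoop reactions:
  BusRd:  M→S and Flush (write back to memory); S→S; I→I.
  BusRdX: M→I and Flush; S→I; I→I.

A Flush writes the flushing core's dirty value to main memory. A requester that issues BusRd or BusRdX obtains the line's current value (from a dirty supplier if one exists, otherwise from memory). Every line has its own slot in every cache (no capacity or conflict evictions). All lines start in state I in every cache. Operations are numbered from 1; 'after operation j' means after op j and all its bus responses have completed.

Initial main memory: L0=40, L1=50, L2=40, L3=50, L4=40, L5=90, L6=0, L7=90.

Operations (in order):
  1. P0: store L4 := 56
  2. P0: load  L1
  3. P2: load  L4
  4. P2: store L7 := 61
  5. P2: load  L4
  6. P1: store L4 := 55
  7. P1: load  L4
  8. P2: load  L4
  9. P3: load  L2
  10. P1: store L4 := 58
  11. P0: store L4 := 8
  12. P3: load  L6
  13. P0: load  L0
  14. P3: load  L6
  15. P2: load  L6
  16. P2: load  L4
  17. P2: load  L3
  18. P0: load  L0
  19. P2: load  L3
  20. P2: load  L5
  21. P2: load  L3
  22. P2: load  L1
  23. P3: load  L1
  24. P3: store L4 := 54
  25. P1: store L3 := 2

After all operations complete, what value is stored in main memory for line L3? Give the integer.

memory[L3] = 50

step 1: P0: store L4 := 56  ⟶  MIII  (L4)  txn=BusRdX  M[L4]=40
step 2: P0: load  L1  ⟶  SIII  (L1)  txn=BusRd  M[L1]=50
step 3: P2: load  L4  ⟶  SISI  (L4)  txn=BusRd+Flush  M[L4]=56
step 4: P2: store L7 := 61  ⟶  IIMI  (L7)  txn=BusRdX  M[L7]=90
step 5: P2: load  L4  ⟶  SISI  (L4)  txn=∅  M[L4]=56
step 6: P1: store L4 := 55  ⟶  IMII  (L4)  txn=BusRdX  M[L4]=56
step 7: P1: load  L4  ⟶  IMII  (L4)  txn=∅  M[L4]=56
step 8: P2: load  L4  ⟶  ISSI  (L4)  txn=BusRd+Flush  M[L4]=55
step 9: P3: load  L2  ⟶  IIIS  (L2)  txn=BusRd  M[L2]=40
step 10: P1: store L4 := 58  ⟶  IMII  (L4)  txn=BusRdX  M[L4]=55
step 11: P0: store L4 := 8  ⟶  MIII  (L4)  txn=BusRdX+Flush  M[L4]=58
step 12: P3: load  L6  ⟶  IIIS  (L6)  txn=BusRd  M[L6]=0
step 13: P0: load  L0  ⟶  SIII  (L0)  txn=BusRd  M[L0]=40
step 14: P3: load  L6  ⟶  IIIS  (L6)  txn=∅  M[L6]=0
step 15: P2: load  L6  ⟶  IISS  (L6)  txn=BusRd  M[L6]=0
step 16: P2: load  L4  ⟶  SISI  (L4)  txn=BusRd+Flush  M[L4]=8
step 17: P2: load  L3  ⟶  IISI  (L3)  txn=BusRd  M[L3]=50
step 18: P0: load  L0  ⟶  SIII  (L0)  txn=∅  M[L0]=40
step 19: P2: load  L3  ⟶  IISI  (L3)  txn=∅  M[L3]=50
step 20: P2: load  L5  ⟶  IISI  (L5)  txn=BusRd  M[L5]=90
step 21: P2: load  L3  ⟶  IISI  (L3)  txn=∅  M[L3]=50
step 22: P2: load  L1  ⟶  SISI  (L1)  txn=BusRd  M[L1]=50
step 23: P3: load  L1  ⟶  SISS  (L1)  txn=BusRd  M[L1]=50
step 24: P3: store L4 := 54  ⟶  IIIM  (L4)  txn=BusRdX  M[L4]=8
step 25: P1: store L3 := 2  ⟶  IMII  (L3)  txn=BusRdX  M[L3]=50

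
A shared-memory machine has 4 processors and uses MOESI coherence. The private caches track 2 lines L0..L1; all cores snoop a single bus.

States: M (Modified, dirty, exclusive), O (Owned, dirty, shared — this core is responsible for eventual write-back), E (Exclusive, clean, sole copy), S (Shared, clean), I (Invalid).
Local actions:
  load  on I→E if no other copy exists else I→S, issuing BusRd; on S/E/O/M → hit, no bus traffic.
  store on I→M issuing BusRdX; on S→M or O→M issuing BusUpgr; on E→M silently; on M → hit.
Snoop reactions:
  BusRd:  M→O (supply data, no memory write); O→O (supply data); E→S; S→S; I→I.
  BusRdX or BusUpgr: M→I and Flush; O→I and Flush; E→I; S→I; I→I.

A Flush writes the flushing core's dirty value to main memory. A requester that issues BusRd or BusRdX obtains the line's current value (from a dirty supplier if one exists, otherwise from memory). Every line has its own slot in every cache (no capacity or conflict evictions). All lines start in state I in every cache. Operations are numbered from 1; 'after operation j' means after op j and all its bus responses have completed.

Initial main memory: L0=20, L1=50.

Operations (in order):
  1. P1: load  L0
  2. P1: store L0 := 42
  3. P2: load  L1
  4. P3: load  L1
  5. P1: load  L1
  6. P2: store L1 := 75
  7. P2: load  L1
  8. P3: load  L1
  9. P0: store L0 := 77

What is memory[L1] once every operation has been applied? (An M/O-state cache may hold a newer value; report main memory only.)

1. P1: load  L0  bus=[BusRd]  L0: P0=I P1=E P2=I P3=I  mem[L0]=20
2. P1: store L0 := 42  bus=[-]  L0: P0=I P1=M P2=I P3=I  mem[L0]=20
3. P2: load  L1  bus=[BusRd]  L1: P0=I P1=I P2=E P3=I  mem[L1]=50
4. P3: load  L1  bus=[BusRd]  L1: P0=I P1=I P2=S P3=S  mem[L1]=50
5. P1: load  L1  bus=[BusRd]  L1: P0=I P1=S P2=S P3=S  mem[L1]=50
6. P2: store L1 := 75  bus=[BusUpgr]  L1: P0=I P1=I P2=M P3=I  mem[L1]=50
7. P2: load  L1  bus=[-]  L1: P0=I P1=I P2=M P3=I  mem[L1]=50
8. P3: load  L1  bus=[BusRd]  L1: P0=I P1=I P2=O P3=S  mem[L1]=50
9. P0: store L0 := 77  bus=[BusRdX,Flush]  L0: P0=M P1=I P2=I P3=I  mem[L0]=42

memory[L1] = 50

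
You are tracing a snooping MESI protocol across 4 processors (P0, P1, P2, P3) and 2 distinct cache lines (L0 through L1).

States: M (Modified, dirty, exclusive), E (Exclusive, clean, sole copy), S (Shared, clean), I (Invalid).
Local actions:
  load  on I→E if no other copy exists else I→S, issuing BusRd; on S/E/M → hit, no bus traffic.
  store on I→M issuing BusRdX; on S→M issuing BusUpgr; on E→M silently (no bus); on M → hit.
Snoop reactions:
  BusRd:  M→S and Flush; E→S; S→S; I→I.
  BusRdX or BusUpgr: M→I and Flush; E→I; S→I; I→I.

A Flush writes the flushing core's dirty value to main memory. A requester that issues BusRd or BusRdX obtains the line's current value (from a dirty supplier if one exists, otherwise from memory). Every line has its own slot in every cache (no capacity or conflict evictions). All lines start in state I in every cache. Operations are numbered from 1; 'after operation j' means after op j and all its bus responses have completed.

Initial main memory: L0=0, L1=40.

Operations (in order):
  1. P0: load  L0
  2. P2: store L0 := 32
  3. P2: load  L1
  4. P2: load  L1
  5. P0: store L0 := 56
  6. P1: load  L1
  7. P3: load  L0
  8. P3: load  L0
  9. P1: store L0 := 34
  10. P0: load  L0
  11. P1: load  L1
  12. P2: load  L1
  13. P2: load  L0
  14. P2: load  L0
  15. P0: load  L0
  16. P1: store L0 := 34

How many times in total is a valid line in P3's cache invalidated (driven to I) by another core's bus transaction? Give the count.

1. P0: load  L0  bus=[BusRd]  L0: P0=E P1=I P2=I P3=I  mem[L0]=0
2. P2: store L0 := 32  bus=[BusRdX]  L0: P0=I P1=I P2=M P3=I  mem[L0]=0
3. P2: load  L1  bus=[BusRd]  L1: P0=I P1=I P2=E P3=I  mem[L1]=40
4. P2: load  L1  bus=[-]  L1: P0=I P1=I P2=E P3=I  mem[L1]=40
5. P0: store L0 := 56  bus=[BusRdX,Flush]  L0: P0=M P1=I P2=I P3=I  mem[L0]=32
6. P1: load  L1  bus=[BusRd]  L1: P0=I P1=S P2=S P3=I  mem[L1]=40
7. P3: load  L0  bus=[BusRd,Flush]  L0: P0=S P1=I P2=I P3=S  mem[L0]=56
8. P3: load  L0  bus=[-]  L0: P0=S P1=I P2=I P3=S  mem[L0]=56
9. P1: store L0 := 34  bus=[BusRdX]  L0: P0=I P1=M P2=I P3=I  mem[L0]=56
10. P0: load  L0  bus=[BusRd,Flush]  L0: P0=S P1=S P2=I P3=I  mem[L0]=34
11. P1: load  L1  bus=[-]  L1: P0=I P1=S P2=S P3=I  mem[L1]=40
12. P2: load  L1  bus=[-]  L1: P0=I P1=S P2=S P3=I  mem[L1]=40
13. P2: load  L0  bus=[BusRd]  L0: P0=S P1=S P2=S P3=I  mem[L0]=34
14. P2: load  L0  bus=[-]  L0: P0=S P1=S P2=S P3=I  mem[L0]=34
15. P0: load  L0  bus=[-]  L0: P0=S P1=S P2=S P3=I  mem[L0]=34
16. P1: store L0 := 34  bus=[BusUpgr]  L0: P0=I P1=M P2=I P3=I  mem[L0]=34

invalidations = 1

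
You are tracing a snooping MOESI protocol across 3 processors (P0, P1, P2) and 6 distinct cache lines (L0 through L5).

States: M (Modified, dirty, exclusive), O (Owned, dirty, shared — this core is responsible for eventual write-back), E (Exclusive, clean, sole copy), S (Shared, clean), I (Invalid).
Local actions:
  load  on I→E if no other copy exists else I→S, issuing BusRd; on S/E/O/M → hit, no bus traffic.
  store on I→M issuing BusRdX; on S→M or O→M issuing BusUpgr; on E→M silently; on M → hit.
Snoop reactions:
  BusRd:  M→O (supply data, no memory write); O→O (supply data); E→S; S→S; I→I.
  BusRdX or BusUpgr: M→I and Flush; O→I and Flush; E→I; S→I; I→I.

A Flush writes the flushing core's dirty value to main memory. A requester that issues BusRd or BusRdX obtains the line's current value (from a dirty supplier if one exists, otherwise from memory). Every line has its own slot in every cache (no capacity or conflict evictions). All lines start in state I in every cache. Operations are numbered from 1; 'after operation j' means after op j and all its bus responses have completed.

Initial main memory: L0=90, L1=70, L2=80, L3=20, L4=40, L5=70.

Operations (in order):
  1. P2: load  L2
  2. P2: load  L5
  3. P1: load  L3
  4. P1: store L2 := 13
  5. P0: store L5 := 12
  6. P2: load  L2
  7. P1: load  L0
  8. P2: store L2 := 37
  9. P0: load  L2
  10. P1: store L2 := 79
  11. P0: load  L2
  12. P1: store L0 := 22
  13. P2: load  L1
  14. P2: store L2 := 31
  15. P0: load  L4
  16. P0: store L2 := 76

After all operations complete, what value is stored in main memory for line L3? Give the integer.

1. P2: load  L2  bus=[BusRd]  L2: P0=I P1=I P2=E  mem[L2]=80
2. P2: load  L5  bus=[BusRd]  L5: P0=I P1=I P2=E  mem[L5]=70
3. P1: load  L3  bus=[BusRd]  L3: P0=I P1=E P2=I  mem[L3]=20
4. P1: store L2 := 13  bus=[BusRdX]  L2: P0=I P1=M P2=I  mem[L2]=80
5. P0: store L5 := 12  bus=[BusRdX]  L5: P0=M P1=I P2=I  mem[L5]=70
6. P2: load  L2  bus=[BusRd]  L2: P0=I P1=O P2=S  mem[L2]=80
7. P1: load  L0  bus=[BusRd]  L0: P0=I P1=E P2=I  mem[L0]=90
8. P2: store L2 := 37  bus=[BusUpgr,Flush]  L2: P0=I P1=I P2=M  mem[L2]=13
9. P0: load  L2  bus=[BusRd]  L2: P0=S P1=I P2=O  mem[L2]=13
10. P1: store L2 := 79  bus=[BusRdX,Flush]  L2: P0=I P1=M P2=I  mem[L2]=37
11. P0: load  L2  bus=[BusRd]  L2: P0=S P1=O P2=I  mem[L2]=37
12. P1: store L0 := 22  bus=[-]  L0: P0=I P1=M P2=I  mem[L0]=90
13. P2: load  L1  bus=[BusRd]  L1: P0=I P1=I P2=E  mem[L1]=70
14. P2: store L2 := 31  bus=[BusRdX,Flush]  L2: P0=I P1=I P2=M  mem[L2]=79
15. P0: load  L4  bus=[BusRd]  L4: P0=E P1=I P2=I  mem[L4]=40
16. P0: store L2 := 76  bus=[BusRdX,Flush]  L2: P0=M P1=I P2=I  mem[L2]=31

memory[L3] = 20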